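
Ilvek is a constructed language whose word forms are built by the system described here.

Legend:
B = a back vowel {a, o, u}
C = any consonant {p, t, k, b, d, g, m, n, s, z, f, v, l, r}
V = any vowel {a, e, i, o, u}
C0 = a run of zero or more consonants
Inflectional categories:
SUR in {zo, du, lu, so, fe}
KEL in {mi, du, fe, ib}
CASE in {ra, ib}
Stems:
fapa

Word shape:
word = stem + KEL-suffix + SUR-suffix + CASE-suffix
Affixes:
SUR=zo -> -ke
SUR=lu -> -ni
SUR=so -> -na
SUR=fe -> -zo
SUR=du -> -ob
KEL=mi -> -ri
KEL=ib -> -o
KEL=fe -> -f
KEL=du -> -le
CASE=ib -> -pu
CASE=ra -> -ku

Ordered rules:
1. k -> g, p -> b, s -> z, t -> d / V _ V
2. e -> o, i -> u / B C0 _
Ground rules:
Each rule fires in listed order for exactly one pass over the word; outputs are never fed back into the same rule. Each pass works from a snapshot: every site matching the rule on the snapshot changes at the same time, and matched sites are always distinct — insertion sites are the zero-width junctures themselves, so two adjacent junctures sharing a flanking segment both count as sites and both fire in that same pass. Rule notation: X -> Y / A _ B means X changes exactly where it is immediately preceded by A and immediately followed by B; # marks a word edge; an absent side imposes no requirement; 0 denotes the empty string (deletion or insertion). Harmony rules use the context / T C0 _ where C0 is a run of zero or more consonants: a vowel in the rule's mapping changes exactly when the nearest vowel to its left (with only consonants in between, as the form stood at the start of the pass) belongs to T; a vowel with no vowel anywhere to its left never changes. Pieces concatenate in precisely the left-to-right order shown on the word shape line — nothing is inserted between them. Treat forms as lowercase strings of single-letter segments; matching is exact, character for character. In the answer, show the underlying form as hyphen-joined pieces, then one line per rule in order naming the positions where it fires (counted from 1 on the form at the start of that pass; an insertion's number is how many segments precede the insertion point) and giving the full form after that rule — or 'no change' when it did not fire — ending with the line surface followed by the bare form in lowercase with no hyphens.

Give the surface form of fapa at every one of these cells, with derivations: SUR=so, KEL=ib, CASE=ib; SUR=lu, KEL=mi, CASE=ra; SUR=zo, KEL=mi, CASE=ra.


cell SUR=so, KEL=ib, CASE=ib:
underlying: fapa-o-na-pu
1. k -> g, p -> b, s -> z, t -> d / V _ V: fires at position(s) 3, 8: fabaonabu
2. e -> o, i -> u / B C0 _: no change
surface: fabaonabu

cell SUR=lu, KEL=mi, CASE=ra:
underlying: fapa-ri-ni-ku
1. k -> g, p -> b, s -> z, t -> d / V _ V: fires at position(s) 3, 9: fabarinigu
2. e -> o, i -> u / B C0 _: fires at position(s) 6: fabarunigu
surface: fabarunigu

cell SUR=zo, KEL=mi, CASE=ra:
underlying: fapa-ri-ke-ku
1. k -> g, p -> b, s -> z, t -> d / V _ V: fires at position(s) 3, 7, 9: fabarigegu
2. e -> o, i -> u / B C0 _: fires at position(s) 6: fabarugegu
surface: fabarugegu


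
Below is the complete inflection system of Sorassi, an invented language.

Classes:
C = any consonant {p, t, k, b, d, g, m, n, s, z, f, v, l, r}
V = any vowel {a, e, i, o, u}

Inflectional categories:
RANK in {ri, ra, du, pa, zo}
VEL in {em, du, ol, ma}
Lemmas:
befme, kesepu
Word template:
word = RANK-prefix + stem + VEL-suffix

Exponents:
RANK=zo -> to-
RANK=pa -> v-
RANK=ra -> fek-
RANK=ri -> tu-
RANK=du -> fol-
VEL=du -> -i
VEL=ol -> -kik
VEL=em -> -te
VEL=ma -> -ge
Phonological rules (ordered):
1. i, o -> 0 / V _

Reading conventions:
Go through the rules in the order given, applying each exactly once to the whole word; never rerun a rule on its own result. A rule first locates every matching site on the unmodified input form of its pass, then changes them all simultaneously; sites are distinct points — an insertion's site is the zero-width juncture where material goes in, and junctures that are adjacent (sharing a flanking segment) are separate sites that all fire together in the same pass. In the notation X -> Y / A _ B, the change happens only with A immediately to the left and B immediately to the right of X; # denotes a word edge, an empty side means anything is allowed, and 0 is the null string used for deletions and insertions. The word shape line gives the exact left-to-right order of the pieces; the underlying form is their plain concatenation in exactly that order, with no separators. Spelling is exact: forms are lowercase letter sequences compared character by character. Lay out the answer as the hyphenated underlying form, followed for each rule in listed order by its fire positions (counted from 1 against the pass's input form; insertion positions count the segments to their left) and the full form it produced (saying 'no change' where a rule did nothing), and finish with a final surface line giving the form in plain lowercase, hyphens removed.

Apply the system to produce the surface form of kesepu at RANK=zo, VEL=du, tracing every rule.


underlying: to-kesepu-i
1. i, o -> 0 / V _: fires at position(s) 9: tokesepu
surface: tokesepu


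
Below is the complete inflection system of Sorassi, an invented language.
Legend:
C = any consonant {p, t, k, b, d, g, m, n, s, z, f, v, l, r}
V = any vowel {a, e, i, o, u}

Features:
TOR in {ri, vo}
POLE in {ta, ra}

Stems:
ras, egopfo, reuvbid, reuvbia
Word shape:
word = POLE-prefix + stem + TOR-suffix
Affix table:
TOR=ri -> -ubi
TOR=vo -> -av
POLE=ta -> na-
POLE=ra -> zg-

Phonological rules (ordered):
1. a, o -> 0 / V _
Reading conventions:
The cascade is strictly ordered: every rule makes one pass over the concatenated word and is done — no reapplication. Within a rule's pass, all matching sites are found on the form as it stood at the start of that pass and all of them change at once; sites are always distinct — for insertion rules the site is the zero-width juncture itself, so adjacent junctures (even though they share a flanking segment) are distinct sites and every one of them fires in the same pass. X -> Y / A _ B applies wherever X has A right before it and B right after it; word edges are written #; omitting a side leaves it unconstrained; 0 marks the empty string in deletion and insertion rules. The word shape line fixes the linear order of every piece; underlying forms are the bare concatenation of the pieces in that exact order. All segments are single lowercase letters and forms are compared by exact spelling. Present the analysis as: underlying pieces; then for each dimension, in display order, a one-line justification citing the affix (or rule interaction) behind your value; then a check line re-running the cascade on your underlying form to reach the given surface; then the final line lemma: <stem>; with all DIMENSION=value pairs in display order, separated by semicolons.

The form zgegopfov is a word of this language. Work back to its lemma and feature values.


underlying: zg-egopfo-av
TOR=vo - signalled by the affix -av
POLE=ra - signalled by the affix zg-
check: zgegopfoav -> zgegopfov
lemma: egopfo; TOR=vo; POLE=ra


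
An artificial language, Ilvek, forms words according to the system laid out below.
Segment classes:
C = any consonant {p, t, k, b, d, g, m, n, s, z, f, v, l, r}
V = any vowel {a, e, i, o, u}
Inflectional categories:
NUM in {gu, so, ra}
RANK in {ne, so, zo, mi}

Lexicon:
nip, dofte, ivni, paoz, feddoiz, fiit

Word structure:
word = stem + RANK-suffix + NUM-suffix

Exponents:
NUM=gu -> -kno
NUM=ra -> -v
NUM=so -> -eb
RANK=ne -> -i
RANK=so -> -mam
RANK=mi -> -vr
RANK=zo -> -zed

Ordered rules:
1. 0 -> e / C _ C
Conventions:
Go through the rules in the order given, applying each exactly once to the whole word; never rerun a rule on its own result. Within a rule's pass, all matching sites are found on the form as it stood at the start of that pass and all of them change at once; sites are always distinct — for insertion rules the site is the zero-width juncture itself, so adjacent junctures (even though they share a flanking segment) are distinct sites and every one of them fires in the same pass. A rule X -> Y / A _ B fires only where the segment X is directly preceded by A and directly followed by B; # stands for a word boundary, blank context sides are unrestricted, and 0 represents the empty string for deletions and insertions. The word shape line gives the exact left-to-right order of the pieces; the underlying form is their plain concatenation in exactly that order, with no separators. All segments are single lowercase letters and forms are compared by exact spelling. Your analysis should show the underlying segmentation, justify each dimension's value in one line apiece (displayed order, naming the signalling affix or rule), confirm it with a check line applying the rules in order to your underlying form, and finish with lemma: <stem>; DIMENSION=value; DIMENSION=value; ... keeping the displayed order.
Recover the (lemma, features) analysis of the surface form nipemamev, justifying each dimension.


underlying: nip-mam-v
NUM=ra - signalled by the affix -v
RANK=so - signalled by the affix -mam
check: nipmamv -> nipemamev
lemma: nip; NUM=ra; RANK=so


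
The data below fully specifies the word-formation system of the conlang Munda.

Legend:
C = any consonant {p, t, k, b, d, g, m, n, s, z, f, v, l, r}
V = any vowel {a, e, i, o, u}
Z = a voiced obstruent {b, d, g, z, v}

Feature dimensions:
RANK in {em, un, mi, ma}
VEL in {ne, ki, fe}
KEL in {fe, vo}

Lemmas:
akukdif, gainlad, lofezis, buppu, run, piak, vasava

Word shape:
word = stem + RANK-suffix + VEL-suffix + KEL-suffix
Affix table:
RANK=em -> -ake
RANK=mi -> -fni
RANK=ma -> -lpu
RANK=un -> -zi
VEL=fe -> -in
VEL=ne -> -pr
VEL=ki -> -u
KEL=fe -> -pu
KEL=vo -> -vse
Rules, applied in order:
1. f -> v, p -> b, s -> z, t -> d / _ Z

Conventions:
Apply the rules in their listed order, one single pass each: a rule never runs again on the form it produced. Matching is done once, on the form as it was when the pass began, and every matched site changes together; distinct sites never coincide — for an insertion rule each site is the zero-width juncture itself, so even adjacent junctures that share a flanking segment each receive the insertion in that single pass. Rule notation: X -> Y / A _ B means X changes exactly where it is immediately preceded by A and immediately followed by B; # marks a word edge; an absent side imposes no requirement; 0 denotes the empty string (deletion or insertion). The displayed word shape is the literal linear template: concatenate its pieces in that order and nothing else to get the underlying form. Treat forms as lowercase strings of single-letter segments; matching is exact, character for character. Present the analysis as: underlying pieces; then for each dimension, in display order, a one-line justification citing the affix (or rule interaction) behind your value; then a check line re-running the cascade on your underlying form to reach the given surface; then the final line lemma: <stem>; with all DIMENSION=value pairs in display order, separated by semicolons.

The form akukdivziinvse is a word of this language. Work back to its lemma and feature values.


underlying: akukdif-zi-in-vse
RANK=un - signalled by the affix -zi
VEL=fe - signalled by the affix -in
KEL=vo - signalled by the affix -vse
check: akukdifziinvse -> akukdivziinvse
lemma: akukdif; RANK=un; VEL=fe; KEL=vo


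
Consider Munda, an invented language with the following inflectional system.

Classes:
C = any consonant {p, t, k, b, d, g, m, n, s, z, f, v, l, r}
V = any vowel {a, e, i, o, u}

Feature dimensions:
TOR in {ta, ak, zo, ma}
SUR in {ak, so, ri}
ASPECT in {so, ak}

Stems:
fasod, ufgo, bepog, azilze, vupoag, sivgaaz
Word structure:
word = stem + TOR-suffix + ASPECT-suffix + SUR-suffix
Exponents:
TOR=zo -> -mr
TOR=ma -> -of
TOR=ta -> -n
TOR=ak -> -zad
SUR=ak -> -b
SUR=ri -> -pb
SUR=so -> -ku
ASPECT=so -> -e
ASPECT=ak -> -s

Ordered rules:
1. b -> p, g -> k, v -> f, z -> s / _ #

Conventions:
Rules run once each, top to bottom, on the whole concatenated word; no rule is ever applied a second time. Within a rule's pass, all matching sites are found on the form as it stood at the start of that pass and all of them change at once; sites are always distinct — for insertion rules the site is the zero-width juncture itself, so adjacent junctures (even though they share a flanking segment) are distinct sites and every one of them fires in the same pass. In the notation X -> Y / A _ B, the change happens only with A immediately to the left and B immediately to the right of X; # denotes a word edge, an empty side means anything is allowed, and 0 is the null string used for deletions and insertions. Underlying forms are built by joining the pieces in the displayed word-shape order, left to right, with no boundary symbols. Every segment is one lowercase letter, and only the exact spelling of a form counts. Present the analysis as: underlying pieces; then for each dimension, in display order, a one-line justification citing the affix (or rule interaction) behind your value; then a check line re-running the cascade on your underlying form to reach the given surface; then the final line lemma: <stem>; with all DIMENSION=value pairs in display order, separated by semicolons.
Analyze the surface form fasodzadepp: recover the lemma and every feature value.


underlying: fasod-zad-e-pb
TOR=ak - signalled by the affix -zad
SUR=ri - signalled by the affix -pb
ASPECT=so - signalled by the affix -e
check: fasodzadepb -> fasodzadepp
lemma: fasod; TOR=ak; SUR=ri; ASPECT=so


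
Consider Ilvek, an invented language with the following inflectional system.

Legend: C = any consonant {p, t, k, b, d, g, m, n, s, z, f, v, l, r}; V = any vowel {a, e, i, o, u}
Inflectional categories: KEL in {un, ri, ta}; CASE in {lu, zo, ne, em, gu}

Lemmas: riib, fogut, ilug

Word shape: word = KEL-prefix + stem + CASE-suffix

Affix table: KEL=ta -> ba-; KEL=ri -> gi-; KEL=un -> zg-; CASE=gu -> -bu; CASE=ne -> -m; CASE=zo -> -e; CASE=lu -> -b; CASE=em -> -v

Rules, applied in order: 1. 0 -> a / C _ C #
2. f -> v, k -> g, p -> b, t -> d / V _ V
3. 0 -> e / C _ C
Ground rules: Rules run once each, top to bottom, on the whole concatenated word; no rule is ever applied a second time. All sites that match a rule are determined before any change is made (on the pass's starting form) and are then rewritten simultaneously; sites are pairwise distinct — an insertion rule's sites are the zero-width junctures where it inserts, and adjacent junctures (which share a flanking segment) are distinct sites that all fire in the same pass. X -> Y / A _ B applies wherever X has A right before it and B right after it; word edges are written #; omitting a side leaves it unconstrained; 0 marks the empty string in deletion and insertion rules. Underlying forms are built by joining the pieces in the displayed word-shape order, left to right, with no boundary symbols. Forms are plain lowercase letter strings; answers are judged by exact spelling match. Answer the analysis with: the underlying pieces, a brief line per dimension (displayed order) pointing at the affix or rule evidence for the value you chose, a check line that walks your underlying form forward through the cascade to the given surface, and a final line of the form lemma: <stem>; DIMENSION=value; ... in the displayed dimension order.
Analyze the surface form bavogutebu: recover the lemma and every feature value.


underlying: ba-fogut-bu
KEL=ta - signalled by the affix ba-
CASE=gu - signalled by the affix -bu
check: bafogutbu -> bafogutbu -> bavogutbu -> bavogutebu
lemma: fogut; KEL=ta; CASE=gu


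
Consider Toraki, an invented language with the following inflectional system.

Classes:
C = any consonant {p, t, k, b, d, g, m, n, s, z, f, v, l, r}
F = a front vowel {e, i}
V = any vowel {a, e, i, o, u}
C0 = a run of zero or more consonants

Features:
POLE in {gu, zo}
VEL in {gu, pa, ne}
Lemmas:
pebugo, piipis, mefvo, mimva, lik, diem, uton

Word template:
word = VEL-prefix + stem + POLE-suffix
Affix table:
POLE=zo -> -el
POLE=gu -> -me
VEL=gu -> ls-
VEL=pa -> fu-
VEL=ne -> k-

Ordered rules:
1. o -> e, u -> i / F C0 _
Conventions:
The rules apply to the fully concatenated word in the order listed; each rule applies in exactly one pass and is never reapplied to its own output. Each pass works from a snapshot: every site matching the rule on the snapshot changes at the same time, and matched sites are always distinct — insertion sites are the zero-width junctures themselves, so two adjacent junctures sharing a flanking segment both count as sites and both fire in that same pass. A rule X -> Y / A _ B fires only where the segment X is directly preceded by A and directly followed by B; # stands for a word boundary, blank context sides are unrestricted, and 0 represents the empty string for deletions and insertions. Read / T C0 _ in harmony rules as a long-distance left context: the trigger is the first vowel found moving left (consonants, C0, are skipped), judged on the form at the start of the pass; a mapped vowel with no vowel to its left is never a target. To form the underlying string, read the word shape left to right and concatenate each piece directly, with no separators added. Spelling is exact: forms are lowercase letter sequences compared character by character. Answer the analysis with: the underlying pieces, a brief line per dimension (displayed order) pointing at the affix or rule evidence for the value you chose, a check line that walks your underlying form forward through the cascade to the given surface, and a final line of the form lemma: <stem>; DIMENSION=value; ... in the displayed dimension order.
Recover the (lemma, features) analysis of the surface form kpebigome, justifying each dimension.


underlying: k-pebugo-me
POLE=gu - signalled by the affix -me
VEL=ne - signalled by the affix k-
check: kpebugome -> kpebigome
lemma: pebugo; POLE=gu; VEL=ne


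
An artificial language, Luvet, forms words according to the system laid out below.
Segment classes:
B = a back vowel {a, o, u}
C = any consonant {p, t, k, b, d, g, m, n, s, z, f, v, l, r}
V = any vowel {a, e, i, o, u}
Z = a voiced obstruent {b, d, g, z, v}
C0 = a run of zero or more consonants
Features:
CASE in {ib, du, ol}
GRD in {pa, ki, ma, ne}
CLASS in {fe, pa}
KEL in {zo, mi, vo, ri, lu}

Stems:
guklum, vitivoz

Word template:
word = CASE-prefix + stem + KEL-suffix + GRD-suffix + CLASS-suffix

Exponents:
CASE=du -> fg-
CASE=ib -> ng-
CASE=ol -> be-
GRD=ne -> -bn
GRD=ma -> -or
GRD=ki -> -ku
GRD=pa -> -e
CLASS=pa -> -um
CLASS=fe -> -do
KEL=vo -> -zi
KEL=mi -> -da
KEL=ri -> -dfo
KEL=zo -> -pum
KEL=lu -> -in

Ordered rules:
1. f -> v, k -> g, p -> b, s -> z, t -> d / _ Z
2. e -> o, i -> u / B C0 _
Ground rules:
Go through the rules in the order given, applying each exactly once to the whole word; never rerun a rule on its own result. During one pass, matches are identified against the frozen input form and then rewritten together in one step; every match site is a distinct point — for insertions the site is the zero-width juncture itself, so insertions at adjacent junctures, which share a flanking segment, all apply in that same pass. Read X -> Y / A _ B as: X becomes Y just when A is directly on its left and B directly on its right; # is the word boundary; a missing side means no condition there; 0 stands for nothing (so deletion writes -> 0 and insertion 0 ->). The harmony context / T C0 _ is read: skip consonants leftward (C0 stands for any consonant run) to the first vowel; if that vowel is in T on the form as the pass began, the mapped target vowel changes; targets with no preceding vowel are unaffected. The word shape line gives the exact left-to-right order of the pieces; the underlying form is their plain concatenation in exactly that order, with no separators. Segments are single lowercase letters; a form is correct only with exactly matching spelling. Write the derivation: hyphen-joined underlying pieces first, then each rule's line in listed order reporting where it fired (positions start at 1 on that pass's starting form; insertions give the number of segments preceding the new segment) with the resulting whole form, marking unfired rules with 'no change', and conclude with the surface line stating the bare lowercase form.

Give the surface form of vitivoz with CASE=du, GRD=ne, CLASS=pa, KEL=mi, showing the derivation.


underlying: fg-vitivoz-da-bn-um
1. f -> v, k -> g, p -> b, s -> z, t -> d / _ Z: fires at position(s) 1: vgvitivozdabnum
2. e -> o, i -> u / B C0 _: no change
surface: vgvitivozdabnum


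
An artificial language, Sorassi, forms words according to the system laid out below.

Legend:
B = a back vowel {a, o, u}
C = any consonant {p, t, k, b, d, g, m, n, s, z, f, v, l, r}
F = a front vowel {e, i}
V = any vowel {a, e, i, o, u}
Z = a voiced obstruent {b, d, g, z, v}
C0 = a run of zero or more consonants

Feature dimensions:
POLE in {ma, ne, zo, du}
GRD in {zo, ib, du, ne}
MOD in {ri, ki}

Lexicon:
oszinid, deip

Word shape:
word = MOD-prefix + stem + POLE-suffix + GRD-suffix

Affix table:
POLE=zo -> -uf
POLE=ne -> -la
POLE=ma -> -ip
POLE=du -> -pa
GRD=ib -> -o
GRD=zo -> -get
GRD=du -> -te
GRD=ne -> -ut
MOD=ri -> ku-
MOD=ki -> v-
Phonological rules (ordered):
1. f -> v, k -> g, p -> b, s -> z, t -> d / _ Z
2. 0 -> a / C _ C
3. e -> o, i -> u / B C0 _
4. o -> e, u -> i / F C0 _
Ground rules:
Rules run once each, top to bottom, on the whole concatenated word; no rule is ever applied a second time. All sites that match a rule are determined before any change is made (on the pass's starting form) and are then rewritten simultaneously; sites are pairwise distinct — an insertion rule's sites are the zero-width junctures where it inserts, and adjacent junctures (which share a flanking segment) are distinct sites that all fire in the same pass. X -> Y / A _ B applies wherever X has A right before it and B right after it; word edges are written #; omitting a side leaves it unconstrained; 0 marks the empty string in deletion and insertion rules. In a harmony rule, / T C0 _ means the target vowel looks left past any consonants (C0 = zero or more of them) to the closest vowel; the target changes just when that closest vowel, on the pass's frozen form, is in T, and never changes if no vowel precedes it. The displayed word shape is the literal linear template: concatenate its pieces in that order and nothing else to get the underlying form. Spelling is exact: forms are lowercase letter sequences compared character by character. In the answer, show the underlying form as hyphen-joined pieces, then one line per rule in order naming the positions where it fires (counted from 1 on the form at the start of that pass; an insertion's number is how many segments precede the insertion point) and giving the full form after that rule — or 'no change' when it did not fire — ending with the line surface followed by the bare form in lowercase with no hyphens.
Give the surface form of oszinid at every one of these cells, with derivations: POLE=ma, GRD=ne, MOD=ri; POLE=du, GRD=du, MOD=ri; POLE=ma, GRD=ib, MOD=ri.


cell POLE=ma, GRD=ne, MOD=ri:
underlying: ku-oszinid-ip-ut
1. f -> v, k -> g, p -> b, s -> z, t -> d / _ Z: fires at position(s) 4: kuozzinidiput
2. 0 -> a / C _ C: inserts after position(s) 4: kuozazinidiput
3. e -> o, i -> u / B C0 _: fires at position(s) 7: kuozazunidiput
4. o -> e, u -> i / F C0 _: fires at position(s) 13: kuozazunidipit
surface: kuozazunidipit

cell POLE=du, GRD=du, MOD=ri:
underlying: ku-oszinid-pa-te
1. f -> v, k -> g, p -> b, s -> z, t -> d / _ Z: fires at position(s) 4: kuozzinidpate
2. 0 -> a / C _ C: inserts after position(s) 4, 9: kuozazinidapate
3. e -> o, i -> u / B C0 _: fires at position(s) 7, 15: kuozazunidapato
4. o -> e, u -> i / F C0 _: no change
surface: kuozazunidapato

cell POLE=ma, GRD=ib, MOD=ri:
underlying: ku-oszinid-ip-o
1. f -> v, k -> g, p -> b, s -> z, t -> d / _ Z: fires at position(s) 4: kuozzinidipo
2. 0 -> a / C _ C: inserts after position(s) 4: kuozazinidipo
3. e -> o, i -> u / B C0 _: fires at position(s) 7: kuozazunidipo
4. o -> e, u -> i / F C0 _: fires at position(s) 13: kuozazunidipe
surface: kuozazunidipe


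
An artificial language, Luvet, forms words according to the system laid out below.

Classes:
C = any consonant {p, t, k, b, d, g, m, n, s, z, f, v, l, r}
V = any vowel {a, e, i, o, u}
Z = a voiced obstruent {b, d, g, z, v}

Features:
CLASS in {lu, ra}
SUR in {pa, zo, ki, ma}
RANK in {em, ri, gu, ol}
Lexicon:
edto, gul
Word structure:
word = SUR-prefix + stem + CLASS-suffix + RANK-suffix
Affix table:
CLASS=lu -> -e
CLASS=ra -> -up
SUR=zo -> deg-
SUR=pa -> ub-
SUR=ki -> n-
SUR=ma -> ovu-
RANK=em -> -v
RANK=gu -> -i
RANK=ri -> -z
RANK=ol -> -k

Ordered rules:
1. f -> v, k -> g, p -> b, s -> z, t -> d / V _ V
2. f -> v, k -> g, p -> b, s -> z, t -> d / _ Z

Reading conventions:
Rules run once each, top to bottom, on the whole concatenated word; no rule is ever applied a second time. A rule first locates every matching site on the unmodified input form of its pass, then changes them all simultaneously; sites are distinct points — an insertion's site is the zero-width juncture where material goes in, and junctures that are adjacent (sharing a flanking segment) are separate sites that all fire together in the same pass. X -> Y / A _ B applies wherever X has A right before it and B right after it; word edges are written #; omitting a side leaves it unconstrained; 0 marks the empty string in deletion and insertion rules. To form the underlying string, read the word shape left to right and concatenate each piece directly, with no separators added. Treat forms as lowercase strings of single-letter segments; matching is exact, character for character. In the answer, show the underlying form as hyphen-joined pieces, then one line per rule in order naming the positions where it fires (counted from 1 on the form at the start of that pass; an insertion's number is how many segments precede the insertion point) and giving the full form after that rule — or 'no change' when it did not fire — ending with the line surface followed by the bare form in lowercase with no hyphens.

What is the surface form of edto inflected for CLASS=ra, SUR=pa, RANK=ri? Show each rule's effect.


underlying: ub-edto-up-z
1. f -> v, k -> g, p -> b, s -> z, t -> d / V _ V: no change
2. f -> v, k -> g, p -> b, s -> z, t -> d / _ Z: fires at position(s) 8: ubedtoubz
surface: ubedtoubz


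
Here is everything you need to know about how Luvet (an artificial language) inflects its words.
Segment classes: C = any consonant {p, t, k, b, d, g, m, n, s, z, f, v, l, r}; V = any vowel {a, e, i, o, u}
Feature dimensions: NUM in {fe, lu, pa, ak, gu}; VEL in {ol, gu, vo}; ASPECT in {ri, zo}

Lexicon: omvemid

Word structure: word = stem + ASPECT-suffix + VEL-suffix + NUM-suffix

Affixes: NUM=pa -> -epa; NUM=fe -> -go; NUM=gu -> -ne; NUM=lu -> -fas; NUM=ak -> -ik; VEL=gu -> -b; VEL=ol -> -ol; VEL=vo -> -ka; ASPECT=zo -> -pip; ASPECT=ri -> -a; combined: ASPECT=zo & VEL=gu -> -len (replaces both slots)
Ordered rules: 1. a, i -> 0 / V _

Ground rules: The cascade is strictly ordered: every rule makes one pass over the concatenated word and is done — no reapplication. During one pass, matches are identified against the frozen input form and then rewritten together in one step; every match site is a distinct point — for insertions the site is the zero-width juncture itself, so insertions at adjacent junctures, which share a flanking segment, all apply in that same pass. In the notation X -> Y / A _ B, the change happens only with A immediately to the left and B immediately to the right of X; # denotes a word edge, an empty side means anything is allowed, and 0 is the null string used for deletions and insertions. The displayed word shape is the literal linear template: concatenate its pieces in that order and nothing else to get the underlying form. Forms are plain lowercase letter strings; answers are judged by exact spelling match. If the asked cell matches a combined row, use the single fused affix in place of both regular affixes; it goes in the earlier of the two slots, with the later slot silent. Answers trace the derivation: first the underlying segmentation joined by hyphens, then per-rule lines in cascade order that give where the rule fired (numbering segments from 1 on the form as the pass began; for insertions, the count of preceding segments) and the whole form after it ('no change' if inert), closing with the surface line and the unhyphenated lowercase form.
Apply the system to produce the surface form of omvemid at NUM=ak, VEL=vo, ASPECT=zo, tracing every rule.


underlying: omvemid-pip-ka-ik
1. a, i -> 0 / V _: fires at position(s) 13: omvemidpipkak
surface: omvemidpipkak


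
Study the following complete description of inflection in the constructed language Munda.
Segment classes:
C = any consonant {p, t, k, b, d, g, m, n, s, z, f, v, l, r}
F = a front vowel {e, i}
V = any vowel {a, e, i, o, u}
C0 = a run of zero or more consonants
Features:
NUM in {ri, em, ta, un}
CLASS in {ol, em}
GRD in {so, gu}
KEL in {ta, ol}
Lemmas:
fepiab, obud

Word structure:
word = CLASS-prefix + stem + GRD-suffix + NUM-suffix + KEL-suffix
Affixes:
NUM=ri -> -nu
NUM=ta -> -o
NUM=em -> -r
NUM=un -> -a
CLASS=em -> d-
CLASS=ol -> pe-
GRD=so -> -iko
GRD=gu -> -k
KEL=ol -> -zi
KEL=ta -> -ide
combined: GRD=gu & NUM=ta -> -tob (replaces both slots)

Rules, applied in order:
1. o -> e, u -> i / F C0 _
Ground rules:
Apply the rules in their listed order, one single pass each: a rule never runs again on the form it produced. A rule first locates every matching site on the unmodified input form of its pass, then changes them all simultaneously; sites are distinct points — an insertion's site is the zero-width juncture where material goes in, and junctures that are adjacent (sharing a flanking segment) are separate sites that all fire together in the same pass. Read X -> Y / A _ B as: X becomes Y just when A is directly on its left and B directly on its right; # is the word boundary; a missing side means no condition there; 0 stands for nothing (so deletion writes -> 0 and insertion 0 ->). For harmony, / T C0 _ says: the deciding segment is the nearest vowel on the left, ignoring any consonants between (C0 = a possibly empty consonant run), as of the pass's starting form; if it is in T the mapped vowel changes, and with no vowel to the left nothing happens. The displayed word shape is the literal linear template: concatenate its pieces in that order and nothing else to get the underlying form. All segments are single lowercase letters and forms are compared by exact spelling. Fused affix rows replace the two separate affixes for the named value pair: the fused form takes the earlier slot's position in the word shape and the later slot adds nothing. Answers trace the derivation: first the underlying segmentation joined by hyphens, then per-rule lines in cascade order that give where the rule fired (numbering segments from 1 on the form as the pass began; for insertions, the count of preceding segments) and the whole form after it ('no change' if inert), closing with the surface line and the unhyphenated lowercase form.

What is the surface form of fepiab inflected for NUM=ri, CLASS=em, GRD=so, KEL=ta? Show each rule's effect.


underlying: d-fepiab-iko-nu-ide
1. o -> e, u -> i / F C0 _: fires at position(s) 10: dfepiabikenuide
surface: dfepiabikenuide


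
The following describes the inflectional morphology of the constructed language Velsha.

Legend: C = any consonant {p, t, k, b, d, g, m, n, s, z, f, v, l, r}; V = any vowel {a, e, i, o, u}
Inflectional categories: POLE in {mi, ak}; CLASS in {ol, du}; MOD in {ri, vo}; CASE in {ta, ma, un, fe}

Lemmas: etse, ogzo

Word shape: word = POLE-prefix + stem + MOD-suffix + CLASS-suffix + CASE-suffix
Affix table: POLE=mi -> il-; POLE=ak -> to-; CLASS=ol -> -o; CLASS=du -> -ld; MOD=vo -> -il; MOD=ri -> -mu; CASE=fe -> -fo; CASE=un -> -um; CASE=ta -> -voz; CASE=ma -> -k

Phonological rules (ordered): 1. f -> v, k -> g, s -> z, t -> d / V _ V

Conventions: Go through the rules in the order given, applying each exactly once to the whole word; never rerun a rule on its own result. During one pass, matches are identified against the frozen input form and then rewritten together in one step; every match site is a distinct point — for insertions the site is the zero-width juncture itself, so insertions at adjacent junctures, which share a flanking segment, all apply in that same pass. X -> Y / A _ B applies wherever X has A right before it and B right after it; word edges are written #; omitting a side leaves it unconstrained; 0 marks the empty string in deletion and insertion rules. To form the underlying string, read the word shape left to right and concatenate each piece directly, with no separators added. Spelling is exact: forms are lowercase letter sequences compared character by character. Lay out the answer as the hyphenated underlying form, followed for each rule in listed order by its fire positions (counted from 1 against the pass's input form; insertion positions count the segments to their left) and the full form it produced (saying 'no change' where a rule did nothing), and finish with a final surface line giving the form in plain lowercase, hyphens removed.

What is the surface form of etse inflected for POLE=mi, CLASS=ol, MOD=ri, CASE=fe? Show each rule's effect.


underlying: il-etse-mu-o-fo
1. f -> v, k -> g, s -> z, t -> d / V _ V: fires at position(s) 10: iletsemuovo
surface: iletsemuovo


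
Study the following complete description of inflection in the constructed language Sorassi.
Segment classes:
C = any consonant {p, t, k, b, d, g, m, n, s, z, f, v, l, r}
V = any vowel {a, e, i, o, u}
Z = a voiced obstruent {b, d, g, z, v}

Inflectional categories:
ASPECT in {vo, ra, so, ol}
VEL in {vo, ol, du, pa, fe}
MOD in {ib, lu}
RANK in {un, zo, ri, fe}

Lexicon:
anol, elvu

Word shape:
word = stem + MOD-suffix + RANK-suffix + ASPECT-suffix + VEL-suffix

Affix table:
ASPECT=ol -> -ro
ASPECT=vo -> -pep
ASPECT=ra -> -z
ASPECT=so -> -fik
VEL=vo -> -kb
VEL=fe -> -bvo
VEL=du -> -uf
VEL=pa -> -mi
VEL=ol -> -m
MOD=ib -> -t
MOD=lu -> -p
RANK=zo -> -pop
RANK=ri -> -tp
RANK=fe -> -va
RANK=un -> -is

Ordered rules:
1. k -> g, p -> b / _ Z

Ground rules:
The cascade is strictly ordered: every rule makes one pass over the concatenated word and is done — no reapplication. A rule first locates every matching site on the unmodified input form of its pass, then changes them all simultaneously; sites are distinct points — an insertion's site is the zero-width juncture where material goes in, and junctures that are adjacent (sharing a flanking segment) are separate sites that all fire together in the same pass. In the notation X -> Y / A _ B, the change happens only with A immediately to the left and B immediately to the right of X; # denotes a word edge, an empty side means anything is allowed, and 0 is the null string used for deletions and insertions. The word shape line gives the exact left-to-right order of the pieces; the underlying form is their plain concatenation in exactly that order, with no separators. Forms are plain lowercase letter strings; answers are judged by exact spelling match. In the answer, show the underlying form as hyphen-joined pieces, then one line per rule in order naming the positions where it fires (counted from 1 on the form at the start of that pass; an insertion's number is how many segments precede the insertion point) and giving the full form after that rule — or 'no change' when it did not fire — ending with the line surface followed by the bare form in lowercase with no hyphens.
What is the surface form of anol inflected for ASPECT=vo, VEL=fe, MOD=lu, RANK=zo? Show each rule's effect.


underlying: anol-p-pop-pep-bvo
1. k -> g, p -> b / _ Z: fires at position(s) 11: anolppoppebbvo
surface: anolppoppebbvo


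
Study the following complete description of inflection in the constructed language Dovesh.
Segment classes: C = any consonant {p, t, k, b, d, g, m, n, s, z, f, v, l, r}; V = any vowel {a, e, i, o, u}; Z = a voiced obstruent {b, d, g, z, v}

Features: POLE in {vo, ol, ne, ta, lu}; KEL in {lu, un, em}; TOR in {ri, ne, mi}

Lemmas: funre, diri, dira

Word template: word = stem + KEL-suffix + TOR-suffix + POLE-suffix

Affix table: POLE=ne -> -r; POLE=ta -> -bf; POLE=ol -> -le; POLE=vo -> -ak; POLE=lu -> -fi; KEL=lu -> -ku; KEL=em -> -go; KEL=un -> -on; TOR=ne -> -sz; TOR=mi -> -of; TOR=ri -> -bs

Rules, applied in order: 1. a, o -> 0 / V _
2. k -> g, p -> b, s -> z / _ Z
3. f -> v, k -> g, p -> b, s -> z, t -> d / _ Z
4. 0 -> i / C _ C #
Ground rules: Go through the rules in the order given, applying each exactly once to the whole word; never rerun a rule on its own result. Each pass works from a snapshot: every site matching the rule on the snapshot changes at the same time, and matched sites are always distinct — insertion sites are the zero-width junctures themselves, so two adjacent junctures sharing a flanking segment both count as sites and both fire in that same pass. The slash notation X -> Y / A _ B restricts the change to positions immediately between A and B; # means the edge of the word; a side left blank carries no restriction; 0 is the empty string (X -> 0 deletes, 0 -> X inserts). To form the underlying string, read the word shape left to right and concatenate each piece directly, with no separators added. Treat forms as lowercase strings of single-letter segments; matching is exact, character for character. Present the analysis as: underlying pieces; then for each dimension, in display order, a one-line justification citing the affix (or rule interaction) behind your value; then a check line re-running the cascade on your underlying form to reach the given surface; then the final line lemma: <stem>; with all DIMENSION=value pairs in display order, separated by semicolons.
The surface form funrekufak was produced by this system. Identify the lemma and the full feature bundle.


underlying: funre-ku-of-ak
POLE=vo - signalled by the affix -ak
KEL=lu - signalled by the affix -ku
TOR=mi - signalled by the affix -of
check: funrekuofak -> funrekufak -> funrekufak -> funrekufak -> funrekufak
lemma: funre; POLE=vo; KEL=lu; TOR=mi


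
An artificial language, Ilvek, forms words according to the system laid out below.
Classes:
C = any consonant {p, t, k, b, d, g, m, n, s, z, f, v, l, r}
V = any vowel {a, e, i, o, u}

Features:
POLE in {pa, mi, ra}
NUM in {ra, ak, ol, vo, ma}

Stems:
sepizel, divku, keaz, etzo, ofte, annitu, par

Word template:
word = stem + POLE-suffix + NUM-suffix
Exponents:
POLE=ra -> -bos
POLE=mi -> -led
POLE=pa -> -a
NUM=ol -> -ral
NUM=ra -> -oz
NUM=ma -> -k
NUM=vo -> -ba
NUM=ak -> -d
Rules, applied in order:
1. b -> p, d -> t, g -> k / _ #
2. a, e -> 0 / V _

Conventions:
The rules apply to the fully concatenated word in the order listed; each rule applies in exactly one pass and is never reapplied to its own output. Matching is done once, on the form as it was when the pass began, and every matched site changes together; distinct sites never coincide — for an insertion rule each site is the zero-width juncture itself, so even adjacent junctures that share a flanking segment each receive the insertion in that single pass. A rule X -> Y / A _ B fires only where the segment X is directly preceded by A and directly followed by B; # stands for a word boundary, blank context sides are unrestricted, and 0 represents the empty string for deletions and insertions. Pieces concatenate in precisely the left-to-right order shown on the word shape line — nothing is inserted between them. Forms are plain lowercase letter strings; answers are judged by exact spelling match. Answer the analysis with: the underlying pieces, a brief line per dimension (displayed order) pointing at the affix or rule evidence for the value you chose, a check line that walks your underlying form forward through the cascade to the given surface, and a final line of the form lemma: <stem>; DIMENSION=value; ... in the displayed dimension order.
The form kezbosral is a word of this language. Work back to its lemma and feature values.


underlying: keaz-bos-ral
POLE=ra - signalled by the affix -bos
NUM=ol - signalled by the affix -ral
check: keazbosral -> keazbosral -> kezbosral
lemma: keaz; POLE=ra; NUM=ol
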